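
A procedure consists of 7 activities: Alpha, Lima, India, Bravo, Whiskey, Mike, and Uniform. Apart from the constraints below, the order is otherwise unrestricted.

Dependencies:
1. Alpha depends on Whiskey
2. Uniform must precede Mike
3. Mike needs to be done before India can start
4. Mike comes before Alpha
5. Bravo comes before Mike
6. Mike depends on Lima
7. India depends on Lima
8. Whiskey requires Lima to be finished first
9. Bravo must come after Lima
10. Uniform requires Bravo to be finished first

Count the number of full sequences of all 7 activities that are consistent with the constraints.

Only Lima has no prerequisites, so it must go first.
Counting all ways to extend the partial order to a total order gives 9.

9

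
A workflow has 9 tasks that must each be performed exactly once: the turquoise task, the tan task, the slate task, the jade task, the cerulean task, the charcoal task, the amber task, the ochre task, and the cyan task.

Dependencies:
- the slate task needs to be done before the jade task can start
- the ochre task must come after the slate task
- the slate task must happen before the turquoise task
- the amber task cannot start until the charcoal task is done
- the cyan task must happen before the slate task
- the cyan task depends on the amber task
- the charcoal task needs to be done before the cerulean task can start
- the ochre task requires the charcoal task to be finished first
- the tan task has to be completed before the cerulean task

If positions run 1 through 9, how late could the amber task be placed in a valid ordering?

4

Every task that must follow the amber task has to come after it. Tracing all chains starting from the amber task, those tasks are: the turquoise task, the slate task, the jade task, the ochre task, the cyan task — 5 in total.
So at least 5 tasks follow the amber task, putting the amber task no later than position 4. That position is achievable by scheduling everything else first.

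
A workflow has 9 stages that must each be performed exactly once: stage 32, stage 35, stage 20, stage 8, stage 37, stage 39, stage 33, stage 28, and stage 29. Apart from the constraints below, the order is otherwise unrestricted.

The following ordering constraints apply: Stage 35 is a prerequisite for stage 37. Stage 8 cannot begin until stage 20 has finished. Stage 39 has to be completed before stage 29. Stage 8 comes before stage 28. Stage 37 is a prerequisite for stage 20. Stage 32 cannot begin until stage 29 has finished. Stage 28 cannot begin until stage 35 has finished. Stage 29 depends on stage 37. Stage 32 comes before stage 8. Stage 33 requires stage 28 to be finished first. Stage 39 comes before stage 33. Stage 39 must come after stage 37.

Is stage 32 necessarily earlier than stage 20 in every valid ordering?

No

No chain of constraints connects stage 32 to stage 20 in either direction.
So stage 32 can come before stage 20 or after — it is not forced.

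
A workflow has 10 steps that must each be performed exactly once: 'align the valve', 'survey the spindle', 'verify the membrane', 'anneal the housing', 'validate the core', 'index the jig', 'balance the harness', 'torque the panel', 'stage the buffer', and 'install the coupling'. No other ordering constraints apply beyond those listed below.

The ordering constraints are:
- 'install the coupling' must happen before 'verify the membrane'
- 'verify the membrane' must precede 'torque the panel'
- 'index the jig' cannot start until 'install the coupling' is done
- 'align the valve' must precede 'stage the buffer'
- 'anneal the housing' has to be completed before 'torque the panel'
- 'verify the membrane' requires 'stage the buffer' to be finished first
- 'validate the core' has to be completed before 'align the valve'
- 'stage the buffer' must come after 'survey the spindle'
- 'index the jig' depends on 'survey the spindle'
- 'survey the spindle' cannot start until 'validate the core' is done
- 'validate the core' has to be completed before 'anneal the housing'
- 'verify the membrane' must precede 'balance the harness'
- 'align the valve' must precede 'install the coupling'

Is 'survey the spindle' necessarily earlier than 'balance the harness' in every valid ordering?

Following the dependencies: 'survey the spindle' → 'stage the buffer' → 'verify the membrane' → 'balance the harness'.
That forces 'survey the spindle' before 'balance the harness' in every valid schedule.

Yes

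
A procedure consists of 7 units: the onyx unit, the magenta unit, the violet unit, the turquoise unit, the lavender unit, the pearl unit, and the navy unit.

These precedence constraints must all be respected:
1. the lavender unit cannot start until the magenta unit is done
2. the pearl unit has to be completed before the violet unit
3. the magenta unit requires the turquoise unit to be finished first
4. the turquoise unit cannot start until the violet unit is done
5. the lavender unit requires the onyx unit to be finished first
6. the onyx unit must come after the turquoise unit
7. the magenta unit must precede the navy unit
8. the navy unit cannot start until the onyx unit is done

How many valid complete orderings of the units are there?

The pearl unit is the only unit with nothing required before it, so every ordering starts there.
Systematically extending each partial ordering one unit at a time and counting, there are 4 complete orderings.

4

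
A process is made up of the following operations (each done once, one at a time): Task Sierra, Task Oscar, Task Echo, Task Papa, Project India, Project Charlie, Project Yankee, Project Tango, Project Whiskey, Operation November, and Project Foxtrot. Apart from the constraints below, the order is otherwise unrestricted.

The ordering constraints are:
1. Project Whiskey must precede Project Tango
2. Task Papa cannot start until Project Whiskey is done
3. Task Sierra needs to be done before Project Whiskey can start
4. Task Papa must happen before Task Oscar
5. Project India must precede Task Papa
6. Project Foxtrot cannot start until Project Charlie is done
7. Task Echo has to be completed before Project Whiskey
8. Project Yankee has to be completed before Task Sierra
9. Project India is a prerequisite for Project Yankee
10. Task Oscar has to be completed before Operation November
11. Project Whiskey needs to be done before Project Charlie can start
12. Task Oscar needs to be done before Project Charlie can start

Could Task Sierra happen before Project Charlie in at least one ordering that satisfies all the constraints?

Yes

Every valid ordering already has Task Sierra before Project Charlie (the constraints require it), so in particular at least one does.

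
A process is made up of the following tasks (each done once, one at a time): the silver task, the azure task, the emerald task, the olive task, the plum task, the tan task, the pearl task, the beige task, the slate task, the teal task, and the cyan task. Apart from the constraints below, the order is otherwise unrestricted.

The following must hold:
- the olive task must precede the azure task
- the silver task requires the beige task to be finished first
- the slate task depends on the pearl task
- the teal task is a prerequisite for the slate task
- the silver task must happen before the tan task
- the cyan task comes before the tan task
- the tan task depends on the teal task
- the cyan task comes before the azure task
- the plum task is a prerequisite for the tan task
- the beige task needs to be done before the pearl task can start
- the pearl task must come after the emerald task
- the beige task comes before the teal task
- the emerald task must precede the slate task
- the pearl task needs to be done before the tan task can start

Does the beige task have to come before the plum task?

No

Nothing in the constraints links the beige task and the plum task; they are unordered relative to each other.
A valid ordering placing the plum task before the beige task exists, so the answer is no.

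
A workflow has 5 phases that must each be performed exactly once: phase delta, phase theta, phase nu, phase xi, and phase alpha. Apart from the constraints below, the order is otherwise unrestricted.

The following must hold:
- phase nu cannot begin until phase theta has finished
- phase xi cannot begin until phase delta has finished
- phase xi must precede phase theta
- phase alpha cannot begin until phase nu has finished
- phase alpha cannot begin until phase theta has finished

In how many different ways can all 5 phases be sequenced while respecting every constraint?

Only phase delta has no prerequisites, so it must go first.
Every phase is then forced in turn, so only 1 complete ordering is consistent with the constraints.

1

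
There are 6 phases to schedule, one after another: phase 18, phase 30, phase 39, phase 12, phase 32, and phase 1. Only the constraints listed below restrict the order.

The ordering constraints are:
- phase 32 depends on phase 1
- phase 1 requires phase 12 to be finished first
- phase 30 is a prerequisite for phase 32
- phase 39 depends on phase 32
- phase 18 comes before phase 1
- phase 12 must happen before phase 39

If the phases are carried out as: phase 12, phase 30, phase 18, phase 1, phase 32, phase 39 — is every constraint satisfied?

Going through the constraints one by one, each required predecessor appears earlier in the sequence than its dependent — e.g. phase 12 (position 1) is before phase 39 (position 6), as required.

Yes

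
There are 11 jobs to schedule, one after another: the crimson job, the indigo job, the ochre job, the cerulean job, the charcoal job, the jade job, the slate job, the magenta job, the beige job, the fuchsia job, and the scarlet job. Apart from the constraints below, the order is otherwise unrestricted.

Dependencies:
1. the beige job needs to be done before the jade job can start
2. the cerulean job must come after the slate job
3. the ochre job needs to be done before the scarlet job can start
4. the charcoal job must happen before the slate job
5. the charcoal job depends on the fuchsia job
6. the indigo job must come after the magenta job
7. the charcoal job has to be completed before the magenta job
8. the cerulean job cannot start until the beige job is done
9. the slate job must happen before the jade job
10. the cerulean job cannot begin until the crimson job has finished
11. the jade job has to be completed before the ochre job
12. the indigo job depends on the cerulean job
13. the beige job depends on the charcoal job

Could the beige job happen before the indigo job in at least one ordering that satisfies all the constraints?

Yes

Every valid ordering already has the beige job before the indigo job (the constraints require it), so in particular at least one does.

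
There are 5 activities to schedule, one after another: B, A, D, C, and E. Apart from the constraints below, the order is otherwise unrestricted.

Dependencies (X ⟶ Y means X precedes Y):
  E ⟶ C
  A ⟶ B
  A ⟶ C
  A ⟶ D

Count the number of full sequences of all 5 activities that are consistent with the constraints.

The activities with no prerequisites are A, E; any of them can be placed first.
Enumerating by repeatedly choosing an available activity (one whose prerequisites are all placed) gives 18 distinct complete orderings.

18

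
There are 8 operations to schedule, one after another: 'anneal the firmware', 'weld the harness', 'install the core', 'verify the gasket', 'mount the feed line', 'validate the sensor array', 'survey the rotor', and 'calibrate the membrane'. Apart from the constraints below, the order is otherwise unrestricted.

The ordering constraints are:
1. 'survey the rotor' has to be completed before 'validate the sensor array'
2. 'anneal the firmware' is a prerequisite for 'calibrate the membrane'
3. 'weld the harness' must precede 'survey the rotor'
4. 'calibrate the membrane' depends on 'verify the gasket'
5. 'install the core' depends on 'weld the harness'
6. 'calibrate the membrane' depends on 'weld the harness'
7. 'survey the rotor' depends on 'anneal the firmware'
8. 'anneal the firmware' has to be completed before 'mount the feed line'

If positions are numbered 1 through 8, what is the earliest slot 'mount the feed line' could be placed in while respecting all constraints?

The only operation forced before 'mount the feed line' (directly or transitively) is 'anneal the firmware'.
With 1 mandatory predecessor, the earliest 'mount the feed line' can sit is position 1+1 = 2, and placing just that one first achieves it.

2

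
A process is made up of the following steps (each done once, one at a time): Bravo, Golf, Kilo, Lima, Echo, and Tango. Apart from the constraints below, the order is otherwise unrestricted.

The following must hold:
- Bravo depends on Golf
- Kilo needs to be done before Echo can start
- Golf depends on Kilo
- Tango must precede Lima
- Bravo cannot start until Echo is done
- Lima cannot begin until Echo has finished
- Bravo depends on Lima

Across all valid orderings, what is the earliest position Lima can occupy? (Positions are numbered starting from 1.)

Working backwards through the constraints from Lima, its full set of required predecessors is Kilo, Echo, Tango — 3 of them.
So at minimum 3 steps come before Lima, putting Lima no earlier than position 4. That position is achievable by scheduling exactly those predecessors first.

4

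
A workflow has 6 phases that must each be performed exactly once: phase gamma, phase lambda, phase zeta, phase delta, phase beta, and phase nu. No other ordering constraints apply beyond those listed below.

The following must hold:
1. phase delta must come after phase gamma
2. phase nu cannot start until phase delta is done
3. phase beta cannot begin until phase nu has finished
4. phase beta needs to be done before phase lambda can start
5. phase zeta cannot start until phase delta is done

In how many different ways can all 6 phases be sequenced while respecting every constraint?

4

Only phase gamma has no prerequisites, so it must go first.
Enumerating by repeatedly choosing an available phase (one whose prerequisites are all placed) gives 4 distinct complete orderings.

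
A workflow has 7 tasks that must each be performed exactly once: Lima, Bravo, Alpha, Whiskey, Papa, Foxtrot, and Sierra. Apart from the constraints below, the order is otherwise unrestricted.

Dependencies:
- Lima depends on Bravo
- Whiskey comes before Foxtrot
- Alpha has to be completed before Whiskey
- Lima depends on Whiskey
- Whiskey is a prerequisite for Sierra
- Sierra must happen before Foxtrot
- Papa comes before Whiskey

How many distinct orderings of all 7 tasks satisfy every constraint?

30

The tasks with no prerequisites are Bravo, Alpha, Papa; any of them can be placed first.
Counting all ways to extend the partial order to a total order gives 30.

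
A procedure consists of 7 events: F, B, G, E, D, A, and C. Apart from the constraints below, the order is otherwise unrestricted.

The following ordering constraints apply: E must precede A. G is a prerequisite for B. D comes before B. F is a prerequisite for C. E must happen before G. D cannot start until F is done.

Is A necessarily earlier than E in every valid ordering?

In fact the dependencies run the other way: E → A.
So A does not have to come before E — it cannot.

No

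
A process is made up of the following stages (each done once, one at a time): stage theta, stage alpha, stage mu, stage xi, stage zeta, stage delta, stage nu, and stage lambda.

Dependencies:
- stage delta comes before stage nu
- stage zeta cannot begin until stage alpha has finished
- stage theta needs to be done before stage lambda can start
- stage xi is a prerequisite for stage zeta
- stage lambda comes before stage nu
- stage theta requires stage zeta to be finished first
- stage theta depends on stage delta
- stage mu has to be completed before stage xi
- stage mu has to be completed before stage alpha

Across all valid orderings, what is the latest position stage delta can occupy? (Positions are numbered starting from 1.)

5

Every stage that must follow stage delta has to come after it. Tracing all chains starting from stage delta, those stages are: stage theta, stage nu, stage lambda — 3 in total.
With 3 mandatory successors out of 8 stages total, the latest slot for stage delta is 8−3 = 5, and it's reachable by doing all non-successors before stage delta.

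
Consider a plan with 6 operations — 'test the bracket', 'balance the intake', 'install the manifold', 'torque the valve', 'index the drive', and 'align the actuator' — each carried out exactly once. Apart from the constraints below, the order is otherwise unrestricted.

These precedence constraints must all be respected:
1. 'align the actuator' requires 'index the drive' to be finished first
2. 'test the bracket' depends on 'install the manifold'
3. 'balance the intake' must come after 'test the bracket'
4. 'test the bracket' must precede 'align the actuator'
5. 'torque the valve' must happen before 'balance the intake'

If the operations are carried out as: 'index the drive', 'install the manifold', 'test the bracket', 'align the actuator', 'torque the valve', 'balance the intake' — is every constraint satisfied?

Yes

Going through the constraints one by one, each required predecessor appears earlier in the sequence than its dependent — e.g. 'index the drive' (position 1) is before 'align the actuator' (position 4), as required.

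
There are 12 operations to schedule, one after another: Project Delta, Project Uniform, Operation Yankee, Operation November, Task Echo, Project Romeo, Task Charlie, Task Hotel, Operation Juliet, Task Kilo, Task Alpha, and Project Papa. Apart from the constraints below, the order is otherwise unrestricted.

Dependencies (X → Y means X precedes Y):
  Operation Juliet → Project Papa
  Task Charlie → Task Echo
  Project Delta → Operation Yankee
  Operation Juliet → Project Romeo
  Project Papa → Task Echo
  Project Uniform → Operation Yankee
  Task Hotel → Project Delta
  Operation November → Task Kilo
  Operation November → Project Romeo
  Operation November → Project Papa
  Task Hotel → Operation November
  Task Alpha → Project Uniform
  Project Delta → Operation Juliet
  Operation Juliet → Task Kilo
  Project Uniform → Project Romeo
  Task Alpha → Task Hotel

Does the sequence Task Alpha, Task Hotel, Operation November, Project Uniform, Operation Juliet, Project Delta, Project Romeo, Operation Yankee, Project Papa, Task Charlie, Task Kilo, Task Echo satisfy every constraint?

No

In the proposed order, Operation Juliet appears before Project Delta.
But one of the constraints requires Project Delta before Operation Juliet, so this ordering violates it.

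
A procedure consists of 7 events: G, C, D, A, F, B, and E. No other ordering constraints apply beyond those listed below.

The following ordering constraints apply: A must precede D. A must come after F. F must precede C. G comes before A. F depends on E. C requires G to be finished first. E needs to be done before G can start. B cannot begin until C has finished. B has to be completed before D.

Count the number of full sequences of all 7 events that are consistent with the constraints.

Only E has no prerequisites, so it must go first.
Systematically extending each partial ordering one event at a time and counting, there are 6 complete orderings.

6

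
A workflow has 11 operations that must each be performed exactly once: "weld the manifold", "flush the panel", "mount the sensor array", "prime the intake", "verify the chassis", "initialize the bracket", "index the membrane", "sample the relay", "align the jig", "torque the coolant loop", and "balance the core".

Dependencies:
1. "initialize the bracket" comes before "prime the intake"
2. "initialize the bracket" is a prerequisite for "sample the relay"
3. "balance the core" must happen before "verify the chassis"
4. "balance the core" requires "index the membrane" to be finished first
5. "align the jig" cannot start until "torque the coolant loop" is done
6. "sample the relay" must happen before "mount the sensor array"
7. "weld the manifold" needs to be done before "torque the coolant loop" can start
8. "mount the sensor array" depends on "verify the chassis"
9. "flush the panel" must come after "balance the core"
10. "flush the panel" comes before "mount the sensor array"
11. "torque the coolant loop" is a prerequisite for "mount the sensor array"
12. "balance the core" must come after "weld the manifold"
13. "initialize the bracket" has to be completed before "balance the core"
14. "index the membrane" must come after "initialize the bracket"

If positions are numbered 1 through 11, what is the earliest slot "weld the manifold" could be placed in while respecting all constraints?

Nothing is required before "weld the manifold"; it can be the very first operation.

1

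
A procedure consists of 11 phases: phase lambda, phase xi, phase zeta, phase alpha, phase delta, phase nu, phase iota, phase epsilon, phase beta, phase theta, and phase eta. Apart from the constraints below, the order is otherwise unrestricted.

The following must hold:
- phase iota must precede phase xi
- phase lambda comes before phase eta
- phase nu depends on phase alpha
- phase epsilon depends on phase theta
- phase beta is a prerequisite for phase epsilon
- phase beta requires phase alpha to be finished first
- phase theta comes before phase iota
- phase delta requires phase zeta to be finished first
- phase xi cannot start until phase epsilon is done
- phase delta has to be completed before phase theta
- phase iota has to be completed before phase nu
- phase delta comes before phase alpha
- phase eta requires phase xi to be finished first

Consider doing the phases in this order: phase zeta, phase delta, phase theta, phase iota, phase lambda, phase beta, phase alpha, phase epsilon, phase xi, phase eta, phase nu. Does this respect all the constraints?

No

The sequence places phase beta ahead of phase alpha.
That contradicts the constraint that phase alpha must precede phase beta.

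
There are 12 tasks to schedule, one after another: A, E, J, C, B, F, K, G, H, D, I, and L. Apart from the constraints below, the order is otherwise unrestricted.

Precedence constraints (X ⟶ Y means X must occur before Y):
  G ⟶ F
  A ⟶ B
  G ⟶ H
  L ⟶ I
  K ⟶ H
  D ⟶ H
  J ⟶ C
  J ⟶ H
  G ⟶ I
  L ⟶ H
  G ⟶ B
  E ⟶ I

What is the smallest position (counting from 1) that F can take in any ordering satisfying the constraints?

The only task forced before F (directly or transitively) is G.
So at minimum 1 task comes before F, putting F no earlier than position 2. That position is achievable by scheduling exactly that predecessor first.

2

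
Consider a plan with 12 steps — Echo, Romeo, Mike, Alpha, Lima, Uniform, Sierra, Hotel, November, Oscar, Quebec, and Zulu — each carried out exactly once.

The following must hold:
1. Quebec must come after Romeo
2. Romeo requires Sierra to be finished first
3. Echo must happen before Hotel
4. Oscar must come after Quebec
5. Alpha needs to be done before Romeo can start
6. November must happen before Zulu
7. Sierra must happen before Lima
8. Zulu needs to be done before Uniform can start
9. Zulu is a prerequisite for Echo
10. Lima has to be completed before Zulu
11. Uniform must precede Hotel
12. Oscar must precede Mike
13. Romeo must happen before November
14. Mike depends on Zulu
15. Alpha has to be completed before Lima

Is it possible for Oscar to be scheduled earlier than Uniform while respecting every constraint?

Yes

Nothing in the constraints forces Uniform before Oscar — there is no chain from Uniform to Oscar.
That means at least one valid schedule has Oscar before Uniform.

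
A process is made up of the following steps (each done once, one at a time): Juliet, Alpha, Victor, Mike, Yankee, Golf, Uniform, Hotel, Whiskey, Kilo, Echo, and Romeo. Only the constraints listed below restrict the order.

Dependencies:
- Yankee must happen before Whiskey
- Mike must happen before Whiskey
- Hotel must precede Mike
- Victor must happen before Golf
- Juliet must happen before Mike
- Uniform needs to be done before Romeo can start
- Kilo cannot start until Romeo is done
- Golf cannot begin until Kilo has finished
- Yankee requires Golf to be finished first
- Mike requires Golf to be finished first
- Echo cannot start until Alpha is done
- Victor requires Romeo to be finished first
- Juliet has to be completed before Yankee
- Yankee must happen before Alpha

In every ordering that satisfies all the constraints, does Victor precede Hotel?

No

Nothing in the constraints links Victor and Hotel; they are unordered relative to each other.
There exist valid orderings with Hotel before Victor, so Victor is not required to come first.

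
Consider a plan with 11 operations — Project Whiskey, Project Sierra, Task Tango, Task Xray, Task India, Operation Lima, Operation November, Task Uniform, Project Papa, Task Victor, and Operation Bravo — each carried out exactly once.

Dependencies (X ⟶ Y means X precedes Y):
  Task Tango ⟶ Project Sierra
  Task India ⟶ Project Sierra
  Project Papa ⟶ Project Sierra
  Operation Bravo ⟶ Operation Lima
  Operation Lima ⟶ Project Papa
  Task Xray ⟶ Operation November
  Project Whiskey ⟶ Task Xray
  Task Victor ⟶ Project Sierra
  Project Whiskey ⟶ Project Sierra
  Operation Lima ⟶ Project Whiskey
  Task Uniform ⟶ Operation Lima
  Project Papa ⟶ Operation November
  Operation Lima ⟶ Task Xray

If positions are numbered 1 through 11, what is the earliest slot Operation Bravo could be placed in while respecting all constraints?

Nothing is required before Operation Bravo; it can be the very first operation.

1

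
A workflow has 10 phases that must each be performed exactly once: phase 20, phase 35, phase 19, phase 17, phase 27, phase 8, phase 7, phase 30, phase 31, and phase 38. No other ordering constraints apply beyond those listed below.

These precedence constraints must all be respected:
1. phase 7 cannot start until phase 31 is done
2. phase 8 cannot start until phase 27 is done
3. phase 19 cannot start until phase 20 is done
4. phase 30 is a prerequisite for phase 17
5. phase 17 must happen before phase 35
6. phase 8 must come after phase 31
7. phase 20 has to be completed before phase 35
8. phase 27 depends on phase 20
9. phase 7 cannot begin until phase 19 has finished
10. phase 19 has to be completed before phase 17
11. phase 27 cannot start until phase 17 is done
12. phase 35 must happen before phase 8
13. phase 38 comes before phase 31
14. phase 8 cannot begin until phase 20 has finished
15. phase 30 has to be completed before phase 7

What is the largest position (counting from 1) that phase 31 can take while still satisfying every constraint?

8

The phases that are forced after phase 31, directly or by a chain of constraints, are phase 8, phase 7. That's 2 phases.
So at least 2 phases follow phase 31, putting phase 31 no later than position 8. That position is achievable by scheduling everything else first.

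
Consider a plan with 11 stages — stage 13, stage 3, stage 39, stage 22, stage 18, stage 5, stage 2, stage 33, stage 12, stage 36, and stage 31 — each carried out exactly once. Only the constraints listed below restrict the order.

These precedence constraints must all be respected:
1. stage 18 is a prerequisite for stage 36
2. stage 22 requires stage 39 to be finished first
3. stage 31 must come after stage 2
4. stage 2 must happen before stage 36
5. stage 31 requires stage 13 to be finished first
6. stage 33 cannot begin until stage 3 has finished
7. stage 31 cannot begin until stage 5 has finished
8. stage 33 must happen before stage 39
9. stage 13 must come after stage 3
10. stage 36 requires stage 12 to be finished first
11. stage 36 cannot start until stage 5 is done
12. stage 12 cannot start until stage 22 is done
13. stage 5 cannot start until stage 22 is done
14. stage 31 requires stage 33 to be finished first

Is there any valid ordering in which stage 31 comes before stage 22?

No

Following stage 22 → stage 5 → stage 31, stage 22 must precede stage 31 in every valid ordering.
Hence stage 31 can never be scheduled before stage 22.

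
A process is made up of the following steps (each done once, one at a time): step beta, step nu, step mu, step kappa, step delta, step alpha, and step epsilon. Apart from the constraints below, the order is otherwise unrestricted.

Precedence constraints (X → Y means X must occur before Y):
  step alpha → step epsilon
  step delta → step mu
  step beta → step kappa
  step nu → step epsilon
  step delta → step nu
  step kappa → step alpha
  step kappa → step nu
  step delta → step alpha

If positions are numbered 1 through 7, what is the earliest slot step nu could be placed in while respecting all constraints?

Every step that must precede step nu has to come before it. Tracing all chains that end at step nu, those steps are: step beta, step kappa, step delta — 3 in total.
With 3 mandatory predecessors, the earliest step nu can sit is position 3+1 = 4, and placing just those 3 first achieves it.

4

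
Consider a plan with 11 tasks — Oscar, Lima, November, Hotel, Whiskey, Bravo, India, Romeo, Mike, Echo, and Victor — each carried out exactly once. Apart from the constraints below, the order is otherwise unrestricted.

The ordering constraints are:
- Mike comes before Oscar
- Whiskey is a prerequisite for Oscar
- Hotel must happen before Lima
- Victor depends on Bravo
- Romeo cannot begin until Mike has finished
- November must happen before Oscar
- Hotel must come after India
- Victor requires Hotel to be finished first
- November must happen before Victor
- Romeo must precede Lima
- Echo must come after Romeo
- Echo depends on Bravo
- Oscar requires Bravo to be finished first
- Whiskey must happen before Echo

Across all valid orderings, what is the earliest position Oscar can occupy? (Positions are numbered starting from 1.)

5

The tasks that are forced before Oscar, directly or transitively, are November, Whiskey, Bravo, Mike. That's 4 tasks.
So at minimum 4 tasks come before Oscar, putting Oscar no earlier than position 5. That position is achievable by scheduling exactly those predecessors first.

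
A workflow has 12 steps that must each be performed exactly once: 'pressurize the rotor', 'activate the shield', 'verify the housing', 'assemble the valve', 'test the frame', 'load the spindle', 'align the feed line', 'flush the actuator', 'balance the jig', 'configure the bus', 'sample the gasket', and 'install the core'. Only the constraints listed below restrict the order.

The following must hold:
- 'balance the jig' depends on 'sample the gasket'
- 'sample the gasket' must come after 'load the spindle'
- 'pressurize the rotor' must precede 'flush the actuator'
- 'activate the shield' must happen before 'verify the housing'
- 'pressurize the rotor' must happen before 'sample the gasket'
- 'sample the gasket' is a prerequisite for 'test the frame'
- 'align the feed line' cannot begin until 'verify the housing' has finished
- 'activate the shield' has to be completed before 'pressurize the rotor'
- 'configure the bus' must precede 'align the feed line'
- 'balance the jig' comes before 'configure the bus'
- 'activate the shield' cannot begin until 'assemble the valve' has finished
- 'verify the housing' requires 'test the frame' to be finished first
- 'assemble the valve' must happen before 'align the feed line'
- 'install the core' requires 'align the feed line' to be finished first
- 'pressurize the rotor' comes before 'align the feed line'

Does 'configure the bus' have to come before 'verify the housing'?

'configure the bus' and 'verify the housing' are not related by any chain of constraints.
A valid ordering placing 'verify the housing' before 'configure the bus' exists, so the answer is no.

No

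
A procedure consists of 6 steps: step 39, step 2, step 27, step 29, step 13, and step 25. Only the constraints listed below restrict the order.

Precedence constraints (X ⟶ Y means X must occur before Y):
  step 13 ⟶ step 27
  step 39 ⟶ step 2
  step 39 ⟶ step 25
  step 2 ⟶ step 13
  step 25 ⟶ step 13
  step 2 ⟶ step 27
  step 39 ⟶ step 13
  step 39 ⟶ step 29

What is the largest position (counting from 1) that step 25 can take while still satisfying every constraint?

4

The steps that are forced after step 25, directly or by a chain of constraints, are step 27, step 13. That's 2 steps.
So at least 2 steps follow step 25, putting step 25 no later than position 4. That position is achievable by scheduling everything else first.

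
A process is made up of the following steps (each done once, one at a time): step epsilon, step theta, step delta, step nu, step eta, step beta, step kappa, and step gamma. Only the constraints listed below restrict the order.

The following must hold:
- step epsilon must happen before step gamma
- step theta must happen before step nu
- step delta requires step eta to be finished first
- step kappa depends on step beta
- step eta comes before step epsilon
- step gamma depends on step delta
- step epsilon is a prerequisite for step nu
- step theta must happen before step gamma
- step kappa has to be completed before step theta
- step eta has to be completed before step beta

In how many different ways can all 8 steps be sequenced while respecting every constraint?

44

Only step eta has no prerequisites, so it must go first.
Systematically extending each partial ordering one step at a time and counting, there are 44 complete orderings.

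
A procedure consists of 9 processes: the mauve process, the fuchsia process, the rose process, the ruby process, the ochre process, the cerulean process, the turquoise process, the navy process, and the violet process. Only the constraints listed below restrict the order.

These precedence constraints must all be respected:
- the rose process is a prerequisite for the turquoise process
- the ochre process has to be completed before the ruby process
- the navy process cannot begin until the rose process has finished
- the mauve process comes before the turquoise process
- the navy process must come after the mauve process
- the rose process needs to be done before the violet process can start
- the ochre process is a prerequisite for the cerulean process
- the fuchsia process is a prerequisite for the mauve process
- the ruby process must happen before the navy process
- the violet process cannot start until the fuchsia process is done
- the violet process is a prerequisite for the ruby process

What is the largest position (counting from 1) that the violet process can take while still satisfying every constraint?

7

Every process that must follow the violet process has to come after it. Tracing all chains starting from the violet process, those processes are: the ruby process, the navy process — 2 in total.
So at least 2 processes follow the violet process, putting the violet process no later than position 7. That position is achievable by scheduling everything else first.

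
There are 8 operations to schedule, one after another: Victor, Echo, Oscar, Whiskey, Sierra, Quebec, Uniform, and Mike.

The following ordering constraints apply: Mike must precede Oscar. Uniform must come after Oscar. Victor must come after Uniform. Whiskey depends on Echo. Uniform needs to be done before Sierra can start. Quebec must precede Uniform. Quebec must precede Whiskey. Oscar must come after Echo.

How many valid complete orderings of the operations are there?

The operations with no prerequisites are Echo, Quebec, Mike; any of them can be placed first.
Systematically extending each partial ordering one operation at a time and counting, there are 80 complete orderings.

80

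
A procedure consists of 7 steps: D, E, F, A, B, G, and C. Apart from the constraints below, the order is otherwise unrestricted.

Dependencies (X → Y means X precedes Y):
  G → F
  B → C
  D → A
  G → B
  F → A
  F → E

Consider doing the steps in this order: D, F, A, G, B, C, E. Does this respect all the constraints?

The sequence places F ahead of G.
But one of the constraints requires G before F, so this ordering violates it.

No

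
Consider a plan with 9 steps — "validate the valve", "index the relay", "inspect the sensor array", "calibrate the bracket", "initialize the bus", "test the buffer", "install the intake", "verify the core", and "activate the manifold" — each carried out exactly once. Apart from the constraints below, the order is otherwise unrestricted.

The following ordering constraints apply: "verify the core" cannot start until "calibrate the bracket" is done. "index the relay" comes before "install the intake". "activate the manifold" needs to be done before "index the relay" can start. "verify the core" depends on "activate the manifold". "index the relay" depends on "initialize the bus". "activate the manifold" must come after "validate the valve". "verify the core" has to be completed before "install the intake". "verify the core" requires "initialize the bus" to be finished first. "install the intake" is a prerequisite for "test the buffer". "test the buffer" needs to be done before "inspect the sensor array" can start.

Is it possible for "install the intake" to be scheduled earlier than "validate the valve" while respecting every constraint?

No

Following "validate the valve" → "activate the manifold" → "index the relay" → "install the intake", "validate the valve" must precede "install the intake" in every valid ordering.
So no valid ordering can have "install the intake" before "validate the valve".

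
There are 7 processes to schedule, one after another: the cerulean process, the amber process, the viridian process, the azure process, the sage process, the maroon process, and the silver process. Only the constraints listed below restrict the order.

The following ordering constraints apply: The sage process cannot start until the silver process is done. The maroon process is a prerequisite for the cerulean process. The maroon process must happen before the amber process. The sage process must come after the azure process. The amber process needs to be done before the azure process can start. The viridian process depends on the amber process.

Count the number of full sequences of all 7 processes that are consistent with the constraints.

81

2 processes have no prerequisites (the maroon process, the silver process), so any of them could come first.
Systematically extending each partial ordering one process at a time and counting, there are 81 complete orderings.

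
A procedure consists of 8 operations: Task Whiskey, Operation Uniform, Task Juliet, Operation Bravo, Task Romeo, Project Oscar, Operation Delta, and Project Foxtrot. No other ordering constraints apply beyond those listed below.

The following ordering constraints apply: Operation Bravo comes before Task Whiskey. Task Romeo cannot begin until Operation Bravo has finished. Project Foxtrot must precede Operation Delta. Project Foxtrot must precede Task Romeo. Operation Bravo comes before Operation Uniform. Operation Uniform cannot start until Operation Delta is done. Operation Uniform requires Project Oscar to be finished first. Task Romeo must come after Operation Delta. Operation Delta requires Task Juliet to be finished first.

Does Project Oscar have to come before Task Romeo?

No

No chain of constraints connects Project Oscar to Task Romeo in either direction.
There exist valid orderings with Task Romeo before Project Oscar, so Project Oscar is not required to come first.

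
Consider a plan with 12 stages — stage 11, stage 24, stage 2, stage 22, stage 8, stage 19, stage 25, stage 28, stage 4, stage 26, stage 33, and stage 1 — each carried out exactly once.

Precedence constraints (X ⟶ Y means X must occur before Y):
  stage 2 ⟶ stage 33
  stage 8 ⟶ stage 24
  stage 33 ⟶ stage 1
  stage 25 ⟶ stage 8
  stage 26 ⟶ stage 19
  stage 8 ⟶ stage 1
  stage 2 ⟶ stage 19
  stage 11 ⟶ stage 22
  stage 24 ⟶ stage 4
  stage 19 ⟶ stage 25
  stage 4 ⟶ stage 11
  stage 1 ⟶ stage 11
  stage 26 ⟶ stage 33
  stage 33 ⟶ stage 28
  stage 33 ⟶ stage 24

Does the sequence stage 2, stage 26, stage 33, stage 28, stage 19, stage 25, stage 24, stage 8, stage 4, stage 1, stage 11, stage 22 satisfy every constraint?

No

Here stage 8 comes after stage 24.
But one of the constraints requires stage 8 before stage 24, so this ordering violates it.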